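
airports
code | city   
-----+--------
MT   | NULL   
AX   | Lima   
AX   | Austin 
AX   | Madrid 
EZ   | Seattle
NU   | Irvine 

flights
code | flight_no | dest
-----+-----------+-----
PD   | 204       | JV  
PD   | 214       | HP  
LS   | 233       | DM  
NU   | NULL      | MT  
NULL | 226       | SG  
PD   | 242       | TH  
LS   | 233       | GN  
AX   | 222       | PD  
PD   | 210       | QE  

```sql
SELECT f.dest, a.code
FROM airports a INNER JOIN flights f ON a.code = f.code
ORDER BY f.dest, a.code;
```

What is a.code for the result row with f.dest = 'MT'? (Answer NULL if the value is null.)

NU

INNER JOIN keeps only pairs where the ON condition holds.
Matching on a.code = f.code. A NULL in a compared column never satisfies the condition.
Matched pairs: 4.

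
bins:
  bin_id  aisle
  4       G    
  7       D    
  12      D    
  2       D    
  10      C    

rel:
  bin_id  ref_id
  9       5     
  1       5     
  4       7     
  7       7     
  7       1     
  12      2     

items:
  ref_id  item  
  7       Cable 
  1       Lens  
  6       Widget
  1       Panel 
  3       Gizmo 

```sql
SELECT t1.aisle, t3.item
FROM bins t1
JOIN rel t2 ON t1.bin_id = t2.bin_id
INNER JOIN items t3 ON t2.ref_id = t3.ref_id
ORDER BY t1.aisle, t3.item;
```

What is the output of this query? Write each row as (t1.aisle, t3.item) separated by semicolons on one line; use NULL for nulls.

(D, Cable); (D, Lens); (D, Panel); (G, Cable)

Joins associate left-to-right: bins INNER JOIN rel on bin_id gives 4 intermediate row(s).
Then INNER JOIN `items t3` on ref_id: keep only rows whose t2.ref_id appears in t3.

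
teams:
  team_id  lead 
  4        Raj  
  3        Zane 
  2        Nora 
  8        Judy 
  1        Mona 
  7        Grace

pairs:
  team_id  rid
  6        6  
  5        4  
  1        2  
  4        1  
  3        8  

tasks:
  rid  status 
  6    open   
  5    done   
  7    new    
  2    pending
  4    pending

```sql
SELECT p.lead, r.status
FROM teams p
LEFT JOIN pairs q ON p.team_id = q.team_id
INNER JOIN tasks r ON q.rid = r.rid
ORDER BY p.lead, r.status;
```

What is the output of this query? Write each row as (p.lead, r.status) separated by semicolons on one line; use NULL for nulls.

(Mona, pending)

Joins associate left-to-right: teams LEFT JOIN pairs on team_id gives 6 intermediate row(s).
Then INNER JOIN `tasks r` on rid: keep only rows whose q.rid appears in r.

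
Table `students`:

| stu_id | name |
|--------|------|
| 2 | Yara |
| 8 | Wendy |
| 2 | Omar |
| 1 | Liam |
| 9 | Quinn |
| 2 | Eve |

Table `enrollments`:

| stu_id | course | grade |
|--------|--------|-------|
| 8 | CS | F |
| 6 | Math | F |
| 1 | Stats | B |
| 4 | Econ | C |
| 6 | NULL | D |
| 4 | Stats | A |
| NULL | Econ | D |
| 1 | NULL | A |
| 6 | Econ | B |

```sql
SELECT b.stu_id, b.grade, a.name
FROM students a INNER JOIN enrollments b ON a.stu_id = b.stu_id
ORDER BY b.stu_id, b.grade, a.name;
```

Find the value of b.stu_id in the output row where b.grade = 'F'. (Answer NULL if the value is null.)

8

INNER JOIN keeps only pairs where the ON condition holds.
Matching on a.stu_id = b.stu_id. A NULL in a compared column never satisfies the condition.
- stu_id=2: no matching b row, dropped.
- stu_id=8: 1 matching b row(s), so 1 row(s) emitted.
- stu_id=2: no matching b row, dropped.
- stu_id=1: 2 matching b row(s), so 2 row(s) emitted.
- stu_id=9: no matching b row, dropped.
- stu_id=2: no matching b row, dropped.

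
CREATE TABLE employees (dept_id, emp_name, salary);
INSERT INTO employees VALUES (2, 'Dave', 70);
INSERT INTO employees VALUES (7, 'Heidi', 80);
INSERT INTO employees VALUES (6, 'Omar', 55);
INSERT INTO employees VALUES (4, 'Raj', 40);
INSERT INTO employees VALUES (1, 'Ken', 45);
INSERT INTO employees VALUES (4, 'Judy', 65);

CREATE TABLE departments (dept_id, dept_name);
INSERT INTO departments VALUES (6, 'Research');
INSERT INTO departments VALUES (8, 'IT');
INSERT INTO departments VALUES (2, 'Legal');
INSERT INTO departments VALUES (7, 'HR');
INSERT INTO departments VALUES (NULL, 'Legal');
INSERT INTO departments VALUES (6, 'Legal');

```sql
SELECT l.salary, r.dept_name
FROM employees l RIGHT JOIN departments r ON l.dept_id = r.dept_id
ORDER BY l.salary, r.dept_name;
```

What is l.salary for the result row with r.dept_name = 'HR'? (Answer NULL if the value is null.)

RIGHT JOIN keeps every row from `departments`; unmatched rows get NULL for `employees`'s columns.
Matching on l.dept_id = r.dept_id. A NULL in a compared column never satisfies the condition.
Matched pairs: 4; unmatched r rows kept: 2.

80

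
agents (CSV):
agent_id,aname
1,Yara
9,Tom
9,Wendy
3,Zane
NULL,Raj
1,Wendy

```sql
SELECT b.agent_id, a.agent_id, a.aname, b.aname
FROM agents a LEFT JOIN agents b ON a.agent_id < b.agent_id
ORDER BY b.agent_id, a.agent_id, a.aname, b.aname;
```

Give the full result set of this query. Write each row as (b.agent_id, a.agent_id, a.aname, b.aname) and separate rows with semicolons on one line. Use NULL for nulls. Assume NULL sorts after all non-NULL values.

(3, 1, Wendy, Zane); (3, 1, Yara, Zane); (9, 1, Wendy, Tom); (9, 1, Wendy, Wendy); (9, 1, Yara, Tom); (9, 1, Yara, Wendy); (9, 3, Zane, Tom); (9, 3, Zane, Wendy); (NULL, 9, Tom, NULL); (NULL, 9, Wendy, NULL); (NULL, NULL, Raj, NULL)

LEFT JOIN keeps every row from `agents a`; unmatched rows get NULL for `agents b`'s columns.
Matching on a.agent_id < b.agent_id. A NULL in a compared column never satisfies the condition.
Matched pairs: 8; unmatched a rows kept: 3.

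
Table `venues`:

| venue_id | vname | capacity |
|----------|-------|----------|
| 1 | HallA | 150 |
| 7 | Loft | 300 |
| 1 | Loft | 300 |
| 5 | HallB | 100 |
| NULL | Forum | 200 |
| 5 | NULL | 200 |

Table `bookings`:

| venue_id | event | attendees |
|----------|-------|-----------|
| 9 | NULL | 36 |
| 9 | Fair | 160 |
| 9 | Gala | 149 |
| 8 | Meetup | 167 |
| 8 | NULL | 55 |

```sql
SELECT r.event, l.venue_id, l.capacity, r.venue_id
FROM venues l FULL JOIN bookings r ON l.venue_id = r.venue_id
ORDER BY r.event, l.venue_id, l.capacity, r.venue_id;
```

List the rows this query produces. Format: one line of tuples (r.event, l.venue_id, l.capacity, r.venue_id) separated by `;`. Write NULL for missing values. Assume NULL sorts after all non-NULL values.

FULL OUTER JOIN keeps every row from both sides; unmatched rows get NULL for the other side's columns.
Matching on l.venue_id = r.venue_id. A NULL in a compared column never satisfies the condition.
Matched pairs: 0; unmatched l rows kept: 6; unmatched r rows kept: 5.

(Fair, NULL, NULL, 9); (Gala, NULL, NULL, 9); (Meetup, NULL, NULL, 8); (NULL, 1, 150, NULL); (NULL, 1, 300, NULL); (NULL, 5, 100, NULL); (NULL, 5, 200, NULL); (NULL, 7, 300, NULL); (NULL, NULL, 200, NULL); (NULL, NULL, NULL, 8); (NULL, NULL, NULL, 9)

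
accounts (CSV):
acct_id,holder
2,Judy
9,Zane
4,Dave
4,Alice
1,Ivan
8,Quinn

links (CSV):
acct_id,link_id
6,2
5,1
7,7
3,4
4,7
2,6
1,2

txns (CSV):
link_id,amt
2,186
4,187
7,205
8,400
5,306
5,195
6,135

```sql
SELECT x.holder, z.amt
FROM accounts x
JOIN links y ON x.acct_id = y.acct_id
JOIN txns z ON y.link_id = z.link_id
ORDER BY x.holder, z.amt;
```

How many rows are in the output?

4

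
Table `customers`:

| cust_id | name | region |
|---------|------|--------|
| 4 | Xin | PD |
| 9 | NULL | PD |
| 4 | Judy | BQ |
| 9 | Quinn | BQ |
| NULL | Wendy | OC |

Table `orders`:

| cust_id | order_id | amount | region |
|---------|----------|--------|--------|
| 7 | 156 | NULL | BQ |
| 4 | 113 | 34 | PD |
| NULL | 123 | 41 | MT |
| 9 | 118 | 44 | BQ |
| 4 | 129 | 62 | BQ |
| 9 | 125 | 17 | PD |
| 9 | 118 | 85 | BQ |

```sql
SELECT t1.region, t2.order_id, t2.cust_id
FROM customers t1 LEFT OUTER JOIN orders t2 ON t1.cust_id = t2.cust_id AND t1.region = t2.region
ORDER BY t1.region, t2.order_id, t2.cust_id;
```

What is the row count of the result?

6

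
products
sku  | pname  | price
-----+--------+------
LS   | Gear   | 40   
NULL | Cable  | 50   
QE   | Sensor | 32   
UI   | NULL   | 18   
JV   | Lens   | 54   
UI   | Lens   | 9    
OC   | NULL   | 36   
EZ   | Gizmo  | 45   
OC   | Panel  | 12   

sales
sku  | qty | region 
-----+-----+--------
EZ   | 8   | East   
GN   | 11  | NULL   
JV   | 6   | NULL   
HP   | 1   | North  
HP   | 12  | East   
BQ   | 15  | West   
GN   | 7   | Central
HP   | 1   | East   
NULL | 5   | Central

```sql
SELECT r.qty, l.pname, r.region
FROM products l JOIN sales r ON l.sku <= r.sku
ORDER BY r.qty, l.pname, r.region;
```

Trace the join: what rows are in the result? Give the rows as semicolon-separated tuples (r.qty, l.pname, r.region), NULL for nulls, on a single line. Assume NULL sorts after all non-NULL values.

INNER JOIN keeps only pairs where the ON condition holds.
Matching on l.sku <= r.sku. A NULL in a compared column never satisfies the condition.
- l[0] sku=LS → no match; dropped.
- l[1] sku=NULL → no match; dropped.
- l[2] sku=QE → no match; dropped.
- l[3] sku=UI → no match; dropped.
- l[4] sku=JV → 1 match(es) in r → 1 row(s).
- l[5] sku=UI → no match; dropped.
- l[6] sku=OC → no match; dropped.
- l[7] sku=EZ → 7 match(es) in r → 7 row(s).
- l[8] sku=OC → no match; dropped.
After projecting and ordering:
r.qty | l.pname | r.region
1 | Gizmo | East
1 | Gizmo | North
6 | Gizmo | NULL
6 | Lens | NULL
7 | Gizmo | Central
8 | Gizmo | East
11 | Gizmo | NULL
12 | Gizmo | East

(1, Gizmo, East); (1, Gizmo, North); (6, Gizmo, NULL); (6, Lens, NULL); (7, Gizmo, Central); (8, Gizmo, East); (11, Gizmo, NULL); (12, Gizmo, East)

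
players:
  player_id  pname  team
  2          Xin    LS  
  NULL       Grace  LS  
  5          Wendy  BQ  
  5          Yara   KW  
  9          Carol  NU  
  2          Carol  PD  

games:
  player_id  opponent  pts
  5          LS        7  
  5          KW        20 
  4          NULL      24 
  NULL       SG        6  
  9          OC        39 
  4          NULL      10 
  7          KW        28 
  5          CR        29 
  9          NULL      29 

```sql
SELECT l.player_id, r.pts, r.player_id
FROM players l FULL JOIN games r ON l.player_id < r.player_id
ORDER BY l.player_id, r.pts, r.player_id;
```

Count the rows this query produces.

FULL OUTER JOIN keeps every row from both sides; unmatched rows get NULL for the other side's columns.
Matching on l.player_id < r.player_id. A NULL in a compared column never satisfies the condition.
- l (player_id=2) pairs with 8 row(s) of r.
- l (player_id=NULL) has no partner → padded with NULL.
- l (player_id=5) pairs with 3 row(s) of r.
- l (player_id=5) pairs with 3 row(s) of r.
- l (player_id=9) has no partner → padded with NULL.
- l (player_id=2) pairs with 8 row(s) of r.
- plus 1 unmatched r row(s), each kept with NULL l columns.
Total: 22 matched + 3 padded = 25 rows.

25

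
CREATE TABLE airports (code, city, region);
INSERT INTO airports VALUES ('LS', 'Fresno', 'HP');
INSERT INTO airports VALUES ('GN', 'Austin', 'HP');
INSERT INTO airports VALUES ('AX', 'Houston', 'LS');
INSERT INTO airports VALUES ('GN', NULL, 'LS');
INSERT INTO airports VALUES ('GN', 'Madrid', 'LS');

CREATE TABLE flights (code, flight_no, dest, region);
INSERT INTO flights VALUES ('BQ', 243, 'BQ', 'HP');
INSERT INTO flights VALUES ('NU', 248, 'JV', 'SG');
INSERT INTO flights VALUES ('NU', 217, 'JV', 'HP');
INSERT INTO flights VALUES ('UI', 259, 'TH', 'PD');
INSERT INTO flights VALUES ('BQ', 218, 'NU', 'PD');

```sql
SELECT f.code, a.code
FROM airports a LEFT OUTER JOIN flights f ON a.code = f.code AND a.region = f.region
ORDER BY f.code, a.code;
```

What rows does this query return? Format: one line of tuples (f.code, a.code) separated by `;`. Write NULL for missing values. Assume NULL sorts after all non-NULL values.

(NULL, AX); (NULL, GN); (NULL, GN); (NULL, GN); (NULL, LS)

LEFT JOIN keeps every row from `airports`; unmatched rows get NULL for `flights`'s columns.
Matching on a.code = f.code AND a.region = f.region.
Matched pairs: 0; unmatched a rows kept: 5.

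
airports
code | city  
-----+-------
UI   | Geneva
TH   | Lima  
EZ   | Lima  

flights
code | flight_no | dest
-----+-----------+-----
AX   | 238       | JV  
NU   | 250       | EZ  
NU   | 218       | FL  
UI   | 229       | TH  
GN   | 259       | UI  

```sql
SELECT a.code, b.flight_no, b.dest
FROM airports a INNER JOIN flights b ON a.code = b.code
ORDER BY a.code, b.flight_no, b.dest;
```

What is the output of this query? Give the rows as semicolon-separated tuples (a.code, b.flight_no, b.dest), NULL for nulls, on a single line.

(UI, 229, TH)

INNER JOIN keeps only pairs where the ON condition holds.
Matching on a.code = b.code.
Matched pairs: 1.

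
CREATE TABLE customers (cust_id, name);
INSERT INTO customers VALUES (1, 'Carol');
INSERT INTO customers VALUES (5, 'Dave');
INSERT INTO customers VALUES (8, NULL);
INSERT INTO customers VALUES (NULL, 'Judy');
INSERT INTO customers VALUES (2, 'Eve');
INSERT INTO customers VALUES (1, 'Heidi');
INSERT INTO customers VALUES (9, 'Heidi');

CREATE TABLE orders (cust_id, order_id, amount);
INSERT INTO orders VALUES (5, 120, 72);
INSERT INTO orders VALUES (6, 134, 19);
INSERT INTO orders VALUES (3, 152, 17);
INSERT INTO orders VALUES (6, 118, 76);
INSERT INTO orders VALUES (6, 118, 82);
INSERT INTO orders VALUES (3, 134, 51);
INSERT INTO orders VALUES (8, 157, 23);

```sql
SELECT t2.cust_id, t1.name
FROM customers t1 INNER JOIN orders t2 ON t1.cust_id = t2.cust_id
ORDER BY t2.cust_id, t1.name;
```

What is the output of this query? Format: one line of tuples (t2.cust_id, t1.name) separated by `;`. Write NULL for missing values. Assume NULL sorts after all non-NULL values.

(5, Dave); (8, NULL)

INNER JOIN keeps only pairs where the ON condition holds.
Matching on t1.cust_id = t2.cust_id. A NULL in a compared column never satisfies the condition.
Matched pairs: 2.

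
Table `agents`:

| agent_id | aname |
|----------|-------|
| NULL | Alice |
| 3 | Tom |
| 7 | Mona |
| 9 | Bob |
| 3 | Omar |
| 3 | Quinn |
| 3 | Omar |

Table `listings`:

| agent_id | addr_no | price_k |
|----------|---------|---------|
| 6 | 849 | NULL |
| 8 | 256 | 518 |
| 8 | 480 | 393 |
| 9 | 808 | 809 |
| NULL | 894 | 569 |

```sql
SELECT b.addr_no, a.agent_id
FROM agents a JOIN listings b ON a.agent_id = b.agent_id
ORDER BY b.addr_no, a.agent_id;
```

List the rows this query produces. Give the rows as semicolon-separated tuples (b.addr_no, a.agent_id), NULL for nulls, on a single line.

(808, 9)

INNER JOIN keeps only pairs where the ON condition holds.
Matching on a.agent_id = b.agent_id. A NULL in a compared column never satisfies the condition.
- a row (agent_id=NULL): no match → dropped.
- a row (agent_id=3): no match → dropped.
- a row (agent_id=7): no match → dropped.
- a row (agent_id=9): matches 1 b row(s) → 1 output row(s).
- a row (agent_id=3): no match → dropped.
- a row (agent_id=3): no match → dropped.
- a row (agent_id=3): no match → dropped.
After projecting and ordering:
b.addr_no | a.agent_id
808 | 9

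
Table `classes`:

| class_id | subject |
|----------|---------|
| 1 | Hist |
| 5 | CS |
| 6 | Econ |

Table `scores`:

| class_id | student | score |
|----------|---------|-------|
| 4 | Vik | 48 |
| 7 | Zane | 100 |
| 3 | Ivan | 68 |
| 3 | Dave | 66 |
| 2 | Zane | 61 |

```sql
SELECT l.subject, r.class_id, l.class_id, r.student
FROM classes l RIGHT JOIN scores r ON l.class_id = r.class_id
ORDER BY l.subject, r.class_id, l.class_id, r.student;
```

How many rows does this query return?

5

RIGHT JOIN keeps every row from `scores`; unmatched rows get NULL for `classes`'s columns.
Matching on l.class_id = r.class_id.
Matched pairs: 0; unmatched r rows kept: 5.
Total: 0 matched + 5 padded = 5 rows.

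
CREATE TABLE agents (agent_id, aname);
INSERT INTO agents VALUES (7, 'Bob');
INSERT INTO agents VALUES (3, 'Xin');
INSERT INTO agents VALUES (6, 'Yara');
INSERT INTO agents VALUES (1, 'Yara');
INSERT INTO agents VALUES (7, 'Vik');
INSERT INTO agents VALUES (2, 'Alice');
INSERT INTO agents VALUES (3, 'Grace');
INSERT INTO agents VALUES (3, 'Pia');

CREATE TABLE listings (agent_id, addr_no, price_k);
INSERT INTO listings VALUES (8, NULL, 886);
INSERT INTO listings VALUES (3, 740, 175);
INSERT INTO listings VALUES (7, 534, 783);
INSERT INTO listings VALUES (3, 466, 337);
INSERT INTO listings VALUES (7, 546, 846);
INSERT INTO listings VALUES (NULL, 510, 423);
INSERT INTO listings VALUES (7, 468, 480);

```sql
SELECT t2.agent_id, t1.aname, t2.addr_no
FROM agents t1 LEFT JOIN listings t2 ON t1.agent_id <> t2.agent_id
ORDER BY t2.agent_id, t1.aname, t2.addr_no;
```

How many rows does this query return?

LEFT JOIN keeps every row from `agents`; unmatched rows get NULL for `listings`'s columns.
Matching on t1.agent_id <> t2.agent_id. A NULL in a compared column never satisfies the condition.
- t1[0] agent_id=7 → 3 match(es) in t2 → 3 row(s).
- t1[1] agent_id=3 → 4 match(es) in t2 → 4 row(s).
- t1[2] agent_id=6 → 6 match(es) in t2 → 6 row(s).
- t1[3] agent_id=1 → 6 match(es) in t2 → 6 row(s).
- t1[4] agent_id=7 → 3 match(es) in t2 → 3 row(s).
- t1[5] agent_id=2 → 6 match(es) in t2 → 6 row(s).
- t1[6] agent_id=3 → 4 match(es) in t2 → 4 row(s).
- t1[7] agent_id=3 → 4 match(es) in t2 → 4 row(s).
Total: 36 rows.

36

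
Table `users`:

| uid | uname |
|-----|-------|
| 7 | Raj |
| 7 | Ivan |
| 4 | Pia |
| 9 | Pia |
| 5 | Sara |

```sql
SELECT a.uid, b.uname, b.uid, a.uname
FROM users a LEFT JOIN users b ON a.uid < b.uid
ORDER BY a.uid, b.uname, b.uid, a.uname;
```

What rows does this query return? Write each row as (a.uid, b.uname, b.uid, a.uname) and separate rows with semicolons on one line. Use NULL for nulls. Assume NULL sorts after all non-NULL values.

LEFT JOIN keeps every row from `users a`; unmatched rows get NULL for `users b`'s columns.
Matching on a.uid < b.uid.
- uid=7: 1 matching b row(s), so 1 row(s) emitted.
- uid=7: 1 matching b row(s), so 1 row(s) emitted.
- uid=4: 4 matching b row(s), so 4 row(s) emitted.
- uid=9: no b row matches, row kept with b columns NULL.
- uid=5: 3 matching b row(s), so 3 row(s) emitted.
After projecting and ordering:
a.uid | b.uname | b.uid | a.uname
4 | Ivan | 7 | Pia
4 | Pia | 9 | Pia
4 | Raj | 7 | Pia
4 | Sara | 5 | Pia
5 | Ivan | 7 | Sara
5 | Pia | 9 | Sara
5 | Raj | 7 | Sara
7 | Pia | 9 | Ivan
7 | Pia | 9 | Raj
9 | NULL | NULL | Pia

(4, Ivan, 7, Pia); (4, Pia, 9, Pia); (4, Raj, 7, Pia); (4, Sara, 5, Pia); (5, Ivan, 7, Sara); (5, Pia, 9, Sara); (5, Raj, 7, Sara); (7, Pia, 9, Ivan); (7, Pia, 9, Raj); (9, NULL, NULL, Pia)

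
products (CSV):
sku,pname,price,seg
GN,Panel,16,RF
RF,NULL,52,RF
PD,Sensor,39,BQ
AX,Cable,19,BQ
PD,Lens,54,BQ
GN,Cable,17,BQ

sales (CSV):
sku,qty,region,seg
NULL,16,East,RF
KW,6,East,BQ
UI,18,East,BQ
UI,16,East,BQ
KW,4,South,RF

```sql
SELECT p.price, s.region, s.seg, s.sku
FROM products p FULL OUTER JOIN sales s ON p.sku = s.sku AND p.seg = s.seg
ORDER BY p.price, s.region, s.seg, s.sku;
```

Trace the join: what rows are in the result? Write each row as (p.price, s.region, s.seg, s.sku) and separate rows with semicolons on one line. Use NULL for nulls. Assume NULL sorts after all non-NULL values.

FULL OUTER JOIN keeps every row from both sides; unmatched rows get NULL for the other side's columns.
Matching on p.sku = s.sku AND p.seg = s.seg. A NULL in a compared column never satisfies the condition.
- sku=GN, seg=RF: no s row matches, row kept with s columns NULL.
- sku=RF, seg=RF: no s row matches, row kept with s columns NULL.
- sku=PD, seg=BQ: no s row matches, row kept with s columns NULL.
- sku=AX, seg=BQ: no s row matches, row kept with s columns NULL.
- sku=PD, seg=BQ: no s row matches, row kept with s columns NULL.
- sku=GN, seg=BQ: no s row matches, row kept with s columns NULL.
- plus 5 unmatched s row(s), each kept with NULL p columns.

(16, NULL, NULL, NULL); (17, NULL, NULL, NULL); (19, NULL, NULL, NULL); (39, NULL, NULL, NULL); (52, NULL, NULL, NULL); (54, NULL, NULL, NULL); (NULL, East, BQ, KW); (NULL, East, BQ, UI); (NULL, East, BQ, UI); (NULL, East, RF, NULL); (NULL, South, RF, KW)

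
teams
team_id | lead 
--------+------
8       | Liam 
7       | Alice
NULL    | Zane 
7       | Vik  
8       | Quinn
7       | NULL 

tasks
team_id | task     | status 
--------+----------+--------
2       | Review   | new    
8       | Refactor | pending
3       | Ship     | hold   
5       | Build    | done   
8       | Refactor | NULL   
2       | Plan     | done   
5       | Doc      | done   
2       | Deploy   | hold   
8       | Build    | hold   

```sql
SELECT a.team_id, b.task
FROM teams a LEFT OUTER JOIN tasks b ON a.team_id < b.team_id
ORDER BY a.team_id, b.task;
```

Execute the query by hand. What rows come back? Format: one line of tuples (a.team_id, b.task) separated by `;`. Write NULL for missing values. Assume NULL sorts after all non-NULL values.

(7, Build); (7, Build); (7, Build); (7, Refactor); (7, Refactor); (7, Refactor); (7, Refactor); (7, Refactor); (7, Refactor); (8, NULL); (8, NULL); (NULL, NULL)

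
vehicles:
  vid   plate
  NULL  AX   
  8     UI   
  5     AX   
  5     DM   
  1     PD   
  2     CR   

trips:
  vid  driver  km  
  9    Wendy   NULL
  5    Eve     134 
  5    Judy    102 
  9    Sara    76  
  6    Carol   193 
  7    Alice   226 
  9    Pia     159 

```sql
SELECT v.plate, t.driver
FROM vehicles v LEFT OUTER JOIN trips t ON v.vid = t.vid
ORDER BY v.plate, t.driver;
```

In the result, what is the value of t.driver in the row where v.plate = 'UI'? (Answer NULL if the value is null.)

NULL

LEFT JOIN keeps every row from `vehicles`; unmatched rows get NULL for `trips`'s columns.
Matching on v.vid = t.vid. A NULL in a compared column never satisfies the condition.
- v (vid=NULL) has no partner → padded with NULL.
- v (vid=8) has no partner → padded with NULL.
- v (vid=5) pairs with 2 row(s) of t.
- v (vid=5) pairs with 2 row(s) of t.
- v (vid=1) has no partner → padded with NULL.
- v (vid=2) has no partner → padded with NULL.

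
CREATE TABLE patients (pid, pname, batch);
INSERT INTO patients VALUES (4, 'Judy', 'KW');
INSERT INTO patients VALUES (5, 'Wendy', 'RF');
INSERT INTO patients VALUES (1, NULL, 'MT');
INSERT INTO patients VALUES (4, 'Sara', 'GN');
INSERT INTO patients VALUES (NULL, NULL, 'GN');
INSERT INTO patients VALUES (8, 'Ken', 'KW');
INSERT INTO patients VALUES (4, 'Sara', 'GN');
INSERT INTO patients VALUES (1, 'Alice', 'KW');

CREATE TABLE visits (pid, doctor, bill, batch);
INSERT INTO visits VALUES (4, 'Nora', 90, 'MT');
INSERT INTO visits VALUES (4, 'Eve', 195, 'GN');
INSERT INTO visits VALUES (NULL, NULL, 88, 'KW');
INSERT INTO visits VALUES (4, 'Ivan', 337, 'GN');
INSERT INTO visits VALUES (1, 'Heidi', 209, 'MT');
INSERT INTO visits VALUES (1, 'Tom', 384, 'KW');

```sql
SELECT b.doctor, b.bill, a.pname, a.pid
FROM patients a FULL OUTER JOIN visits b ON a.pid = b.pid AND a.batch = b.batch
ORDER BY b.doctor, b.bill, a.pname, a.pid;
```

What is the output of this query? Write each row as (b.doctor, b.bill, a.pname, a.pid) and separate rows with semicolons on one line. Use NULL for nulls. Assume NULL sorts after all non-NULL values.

(Eve, 195, Sara, 4); (Eve, 195, Sara, 4); (Heidi, 209, NULL, 1); (Ivan, 337, Sara, 4); (Ivan, 337, Sara, 4); (Nora, 90, NULL, NULL); (Tom, 384, Alice, 1); (NULL, 88, NULL, NULL); (NULL, NULL, Judy, 4); (NULL, NULL, Ken, 8); (NULL, NULL, Wendy, 5); (NULL, NULL, NULL, NULL)

FULL OUTER JOIN keeps every row from both sides; unmatched rows get NULL for the other side's columns.
Matching on a.pid = b.pid AND a.batch = b.batch. A NULL in a compared column never satisfies the condition.
Matched pairs: 6; unmatched a rows kept: 4; unmatched b rows kept: 2.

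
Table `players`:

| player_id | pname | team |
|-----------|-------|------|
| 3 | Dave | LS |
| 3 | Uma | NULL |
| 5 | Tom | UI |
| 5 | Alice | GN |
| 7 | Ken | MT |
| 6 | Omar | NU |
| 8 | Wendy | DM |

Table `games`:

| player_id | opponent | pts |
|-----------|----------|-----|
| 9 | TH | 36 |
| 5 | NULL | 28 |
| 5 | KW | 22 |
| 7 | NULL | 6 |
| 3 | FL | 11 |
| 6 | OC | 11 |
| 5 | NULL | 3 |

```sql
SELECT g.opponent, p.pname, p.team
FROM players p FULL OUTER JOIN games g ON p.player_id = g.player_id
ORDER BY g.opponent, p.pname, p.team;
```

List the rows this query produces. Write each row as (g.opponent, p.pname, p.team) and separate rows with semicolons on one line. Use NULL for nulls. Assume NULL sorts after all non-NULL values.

(FL, Dave, LS); (FL, Uma, NULL); (KW, Alice, GN); (KW, Tom, UI); (OC, Omar, NU); (TH, NULL, NULL); (NULL, Alice, GN); (NULL, Alice, GN); (NULL, Ken, MT); (NULL, Tom, UI); (NULL, Tom, UI); (NULL, Wendy, DM)

FULL OUTER JOIN keeps every row from both sides; unmatched rows get NULL for the other side's columns.
Matching on p.player_id = g.player_id.
Matched pairs: 10; unmatched p rows kept: 1; unmatched g rows kept: 1.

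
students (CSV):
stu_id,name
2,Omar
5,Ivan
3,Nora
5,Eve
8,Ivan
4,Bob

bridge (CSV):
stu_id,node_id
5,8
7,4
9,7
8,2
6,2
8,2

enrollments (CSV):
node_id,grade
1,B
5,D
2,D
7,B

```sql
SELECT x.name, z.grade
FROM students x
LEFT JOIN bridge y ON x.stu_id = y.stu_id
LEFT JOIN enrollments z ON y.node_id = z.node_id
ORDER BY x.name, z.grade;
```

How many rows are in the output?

7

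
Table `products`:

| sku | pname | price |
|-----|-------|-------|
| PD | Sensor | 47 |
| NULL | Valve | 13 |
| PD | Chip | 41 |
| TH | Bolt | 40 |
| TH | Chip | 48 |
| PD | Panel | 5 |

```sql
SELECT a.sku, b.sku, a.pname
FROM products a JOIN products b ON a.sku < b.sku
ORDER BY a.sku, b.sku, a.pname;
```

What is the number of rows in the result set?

6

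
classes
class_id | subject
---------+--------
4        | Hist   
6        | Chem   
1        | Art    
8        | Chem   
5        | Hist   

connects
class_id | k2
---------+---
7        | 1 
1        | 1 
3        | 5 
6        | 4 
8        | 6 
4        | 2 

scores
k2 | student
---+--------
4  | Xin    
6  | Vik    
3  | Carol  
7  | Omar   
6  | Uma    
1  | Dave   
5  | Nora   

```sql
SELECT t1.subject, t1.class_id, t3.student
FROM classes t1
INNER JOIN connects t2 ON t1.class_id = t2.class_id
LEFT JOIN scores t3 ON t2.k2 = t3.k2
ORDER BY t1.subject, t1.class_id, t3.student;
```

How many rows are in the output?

5

Evaluate left to right. First `classes t1 INNER JOIN connects t2` on class_id: 4 row(s).
Then LEFT JOIN `scores t3` on k2: each of those 4 rows is kept; rows whose t2.k2 has no match in t3 get NULL for t3's columns.
Result: 5 row(s).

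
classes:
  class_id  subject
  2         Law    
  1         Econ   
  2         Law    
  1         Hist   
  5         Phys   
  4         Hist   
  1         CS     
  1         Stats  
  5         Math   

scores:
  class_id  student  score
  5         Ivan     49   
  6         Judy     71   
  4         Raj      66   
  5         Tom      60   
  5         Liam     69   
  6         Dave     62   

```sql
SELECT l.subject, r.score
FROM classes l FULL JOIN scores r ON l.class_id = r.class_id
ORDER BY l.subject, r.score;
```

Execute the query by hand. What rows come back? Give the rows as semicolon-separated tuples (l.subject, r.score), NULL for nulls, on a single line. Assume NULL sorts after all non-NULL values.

(CS, NULL); (Econ, NULL); (Hist, 66); (Hist, NULL); (Law, NULL); (Law, NULL); (Math, 49); (Math, 60); (Math, 69); (Phys, 49); (Phys, 60); (Phys, 69); (Stats, NULL); (NULL, 62); (NULL, 71)

FULL OUTER JOIN keeps every row from both sides; unmatched rows get NULL for the other side's columns.
Matching on l.class_id = r.class_id.
Matched pairs: 7; unmatched l rows kept: 6; unmatched r rows kept: 2.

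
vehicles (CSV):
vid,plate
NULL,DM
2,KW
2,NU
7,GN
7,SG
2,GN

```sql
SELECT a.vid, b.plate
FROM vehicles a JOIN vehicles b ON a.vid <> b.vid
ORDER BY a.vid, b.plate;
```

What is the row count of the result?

12

INNER JOIN keeps only pairs where the ON condition holds.
Matching on a.vid <> b.vid. A NULL in a compared column never satisfies the condition.
- a[0] vid=NULL → no match; dropped.
- a[1] vid=2 → 2 match(es) in b → 2 row(s).
- a[2] vid=2 → 2 match(es) in b → 2 row(s).
- a[3] vid=7 → 3 match(es) in b → 3 row(s).
- a[4] vid=7 → 3 match(es) in b → 3 row(s).
- a[5] vid=2 → 2 match(es) in b → 2 row(s).
Total: 12 rows.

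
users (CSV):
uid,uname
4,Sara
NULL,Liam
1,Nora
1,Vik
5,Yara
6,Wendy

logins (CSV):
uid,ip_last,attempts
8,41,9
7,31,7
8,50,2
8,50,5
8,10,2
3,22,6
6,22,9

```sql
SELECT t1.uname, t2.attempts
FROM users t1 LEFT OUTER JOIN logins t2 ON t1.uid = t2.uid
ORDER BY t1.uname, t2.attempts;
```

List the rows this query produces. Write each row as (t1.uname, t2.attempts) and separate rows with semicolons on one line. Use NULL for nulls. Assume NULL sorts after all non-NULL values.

(Liam, NULL); (Nora, NULL); (Sara, NULL); (Vik, NULL); (Wendy, 9); (Yara, NULL)

LEFT JOIN keeps every row from `users`; unmatched rows get NULL for `logins`'s columns.
Matching on t1.uid = t2.uid. A NULL in a compared column never satisfies the condition.
- t1 row (uid=4): no match → kept, t2 columns NULL.
- t1 row (uid=NULL): no match → kept, t2 columns NULL.
- t1 row (uid=1): no match → kept, t2 columns NULL.
- t1 row (uid=1): no match → kept, t2 columns NULL.
- t1 row (uid=5): no match → kept, t2 columns NULL.
- t1 row (uid=6): matches 1 t2 row(s) → 1 output row(s).
After projecting and ordering:
t1.uname | t2.attempts
Liam | NULL
Nora | NULL
Sara | NULL
Vik | NULL
Wendy | 9
Yara | NULL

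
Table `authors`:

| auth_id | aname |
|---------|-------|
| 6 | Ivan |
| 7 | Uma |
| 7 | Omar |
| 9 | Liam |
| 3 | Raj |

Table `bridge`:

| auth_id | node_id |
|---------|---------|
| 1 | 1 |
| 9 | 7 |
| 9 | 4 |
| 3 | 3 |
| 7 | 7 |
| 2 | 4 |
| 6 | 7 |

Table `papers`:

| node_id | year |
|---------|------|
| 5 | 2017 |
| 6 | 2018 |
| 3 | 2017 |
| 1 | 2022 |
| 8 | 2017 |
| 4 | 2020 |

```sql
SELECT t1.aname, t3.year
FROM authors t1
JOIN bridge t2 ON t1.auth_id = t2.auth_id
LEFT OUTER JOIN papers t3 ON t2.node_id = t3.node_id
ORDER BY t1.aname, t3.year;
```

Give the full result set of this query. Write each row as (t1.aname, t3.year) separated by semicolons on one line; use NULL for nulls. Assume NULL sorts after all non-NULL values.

Step 1 — t1 INNER JOIN t2 on auth_id → 6 row(s).
Then LEFT JOIN `papers t3` on node_id: each of those 6 rows is kept; rows whose t2.node_id has no match in t3 get NULL for t3's columns.

(Ivan, NULL); (Liam, 2020); (Liam, NULL); (Omar, NULL); (Raj, 2017); (Uma, NULL)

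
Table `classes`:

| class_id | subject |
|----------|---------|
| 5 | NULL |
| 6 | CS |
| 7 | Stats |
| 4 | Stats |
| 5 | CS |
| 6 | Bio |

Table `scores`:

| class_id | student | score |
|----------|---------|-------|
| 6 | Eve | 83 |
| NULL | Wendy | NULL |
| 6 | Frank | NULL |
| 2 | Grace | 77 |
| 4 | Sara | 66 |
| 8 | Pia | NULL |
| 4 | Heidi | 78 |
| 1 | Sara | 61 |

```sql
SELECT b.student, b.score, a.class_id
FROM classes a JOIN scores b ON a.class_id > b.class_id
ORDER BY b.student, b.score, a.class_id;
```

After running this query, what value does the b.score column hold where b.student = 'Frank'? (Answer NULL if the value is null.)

NULL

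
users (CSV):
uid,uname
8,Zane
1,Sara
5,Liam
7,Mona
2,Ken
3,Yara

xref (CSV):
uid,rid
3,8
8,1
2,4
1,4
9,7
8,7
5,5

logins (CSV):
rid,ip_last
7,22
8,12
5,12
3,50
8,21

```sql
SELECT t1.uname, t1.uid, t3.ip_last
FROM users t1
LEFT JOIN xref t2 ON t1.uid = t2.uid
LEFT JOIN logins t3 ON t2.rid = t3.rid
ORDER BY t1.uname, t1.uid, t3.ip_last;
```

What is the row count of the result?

Evaluate left to right. First `users t1 LEFT JOIN xref t2` on uid: 7 row(s).
Then LEFT JOIN `logins t3` on rid: each of those 7 rows is kept; rows whose t2.rid has no match in t3 get NULL for t3's columns.
Result: 8 row(s).

8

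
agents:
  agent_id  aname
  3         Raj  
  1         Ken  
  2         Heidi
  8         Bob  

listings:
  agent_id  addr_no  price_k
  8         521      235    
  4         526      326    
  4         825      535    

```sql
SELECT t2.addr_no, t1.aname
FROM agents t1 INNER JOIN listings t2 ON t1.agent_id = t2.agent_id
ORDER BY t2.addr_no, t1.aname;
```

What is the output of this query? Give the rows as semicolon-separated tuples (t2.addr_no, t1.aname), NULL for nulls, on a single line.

(521, Bob)

INNER JOIN keeps only pairs where the ON condition holds.
Matching on t1.agent_id = t2.agent_id.
Matched pairs: 1.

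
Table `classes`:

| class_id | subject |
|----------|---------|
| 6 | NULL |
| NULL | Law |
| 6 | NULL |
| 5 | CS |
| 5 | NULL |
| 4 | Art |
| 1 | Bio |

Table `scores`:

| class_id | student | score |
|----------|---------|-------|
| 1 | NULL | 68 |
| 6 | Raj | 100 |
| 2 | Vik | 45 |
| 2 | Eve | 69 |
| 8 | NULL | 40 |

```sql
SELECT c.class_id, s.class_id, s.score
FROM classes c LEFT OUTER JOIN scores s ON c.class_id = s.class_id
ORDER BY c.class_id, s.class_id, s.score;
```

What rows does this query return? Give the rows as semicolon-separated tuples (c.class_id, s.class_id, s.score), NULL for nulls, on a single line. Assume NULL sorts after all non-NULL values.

(1, 1, 68); (4, NULL, NULL); (5, NULL, NULL); (5, NULL, NULL); (6, 6, 100); (6, 6, 100); (NULL, NULL, NULL)

LEFT JOIN keeps every row from `classes`; unmatched rows get NULL for `scores`'s columns.
Matching on c.class_id = s.class_id. A NULL in a compared column never satisfies the condition.
Matched pairs: 3; unmatched c rows kept: 4.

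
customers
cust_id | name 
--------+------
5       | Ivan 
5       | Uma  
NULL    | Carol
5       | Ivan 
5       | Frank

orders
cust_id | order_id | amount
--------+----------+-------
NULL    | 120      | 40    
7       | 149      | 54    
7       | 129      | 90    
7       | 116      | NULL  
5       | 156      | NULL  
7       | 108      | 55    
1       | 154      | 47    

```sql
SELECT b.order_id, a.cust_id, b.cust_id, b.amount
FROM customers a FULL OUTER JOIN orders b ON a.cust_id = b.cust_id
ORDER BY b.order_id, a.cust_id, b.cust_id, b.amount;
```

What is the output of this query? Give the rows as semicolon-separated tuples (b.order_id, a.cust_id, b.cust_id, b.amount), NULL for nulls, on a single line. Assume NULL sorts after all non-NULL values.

(108, NULL, 7, 55); (116, NULL, 7, NULL); (120, NULL, NULL, 40); (129, NULL, 7, 90); (149, NULL, 7, 54); (154, NULL, 1, 47); (156, 5, 5, NULL); (156, 5, 5, NULL); (156, 5, 5, NULL); (156, 5, 5, NULL); (NULL, NULL, NULL, NULL)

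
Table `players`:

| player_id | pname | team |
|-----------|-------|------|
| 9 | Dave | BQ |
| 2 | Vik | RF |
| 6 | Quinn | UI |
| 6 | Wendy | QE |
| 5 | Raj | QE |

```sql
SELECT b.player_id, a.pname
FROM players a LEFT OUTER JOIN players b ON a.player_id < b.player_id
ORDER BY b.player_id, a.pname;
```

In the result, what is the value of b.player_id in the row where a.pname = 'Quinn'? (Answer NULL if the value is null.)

9

LEFT JOIN keeps every row from `players a`; unmatched rows get NULL for `players b`'s columns.
Matching on a.player_id < b.player_id.
Matched pairs: 9; unmatched a rows kept: 1.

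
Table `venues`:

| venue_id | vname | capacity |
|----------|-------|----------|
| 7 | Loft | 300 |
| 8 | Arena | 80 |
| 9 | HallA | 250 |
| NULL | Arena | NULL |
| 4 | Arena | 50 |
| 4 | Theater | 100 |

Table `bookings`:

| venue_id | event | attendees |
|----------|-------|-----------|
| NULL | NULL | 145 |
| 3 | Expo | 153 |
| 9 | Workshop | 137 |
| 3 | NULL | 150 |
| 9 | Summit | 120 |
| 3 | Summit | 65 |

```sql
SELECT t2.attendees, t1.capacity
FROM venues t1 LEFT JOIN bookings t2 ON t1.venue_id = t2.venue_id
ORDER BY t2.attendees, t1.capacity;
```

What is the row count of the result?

7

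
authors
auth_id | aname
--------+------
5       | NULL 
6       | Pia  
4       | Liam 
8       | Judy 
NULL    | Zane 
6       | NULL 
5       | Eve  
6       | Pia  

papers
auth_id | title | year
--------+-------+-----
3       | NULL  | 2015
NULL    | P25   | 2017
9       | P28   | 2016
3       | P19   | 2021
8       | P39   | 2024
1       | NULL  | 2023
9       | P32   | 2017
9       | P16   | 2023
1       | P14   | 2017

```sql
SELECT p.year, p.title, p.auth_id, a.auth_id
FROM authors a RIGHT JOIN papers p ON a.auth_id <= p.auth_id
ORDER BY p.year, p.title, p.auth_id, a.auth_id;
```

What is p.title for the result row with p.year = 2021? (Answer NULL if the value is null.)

P19

RIGHT JOIN keeps every row from `papers`; unmatched rows get NULL for `authors`'s columns.
Matching on a.auth_id <= p.auth_id. A NULL in a compared column never satisfies the condition.
- a row (auth_id=5): matches 4 p row(s) → 4 output row(s).
- a row (auth_id=6): matches 4 p row(s) → 4 output row(s).
- a row (auth_id=4): matches 4 p row(s) → 4 output row(s).
- a row (auth_id=8): matches 4 p row(s) → 4 output row(s).
- a row (auth_id=NULL): no match.
- a row (auth_id=6): matches 4 p row(s) → 4 output row(s).
- a row (auth_id=5): matches 4 p row(s) → 4 output row(s).
- a row (auth_id=6): matches 4 p row(s) → 4 output row(s).
- plus 5 unmatched p row(s), each kept with NULL a columns.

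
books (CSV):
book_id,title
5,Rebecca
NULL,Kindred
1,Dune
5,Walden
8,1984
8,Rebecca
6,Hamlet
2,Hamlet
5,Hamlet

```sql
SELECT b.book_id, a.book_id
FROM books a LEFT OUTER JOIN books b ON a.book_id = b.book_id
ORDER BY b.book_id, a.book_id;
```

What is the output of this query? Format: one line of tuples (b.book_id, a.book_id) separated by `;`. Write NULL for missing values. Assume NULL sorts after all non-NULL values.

(1, 1); (2, 2); (5, 5); (5, 5); (5, 5); (5, 5); (5, 5); (5, 5); (5, 5); (5, 5); (5, 5); (6, 6); (8, 8); (8, 8); (8, 8); (8, 8); (NULL, NULL)

LEFT JOIN keeps every row from `books a`; unmatched rows get NULL for `books b`'s columns.
Matching on a.book_id = b.book_id. A NULL in a compared column never satisfies the condition.
- a[0] book_id=5 → 3 match(es) in b → 3 row(s).
- a[1] book_id=NULL → no match; kept with NULLs on the b side.
- a[2] book_id=1 → 1 match(es) in b → 1 row(s).
- a[3] book_id=5 → 3 match(es) in b → 3 row(s).
- a[4] book_id=8 → 2 match(es) in b → 2 row(s).
- a[5] book_id=8 → 2 match(es) in b → 2 row(s).
- a[6] book_id=6 → 1 match(es) in b → 1 row(s).
- a[7] book_id=2 → 1 match(es) in b → 1 row(s).
- a[8] book_id=5 → 3 match(es) in b → 3 row(s).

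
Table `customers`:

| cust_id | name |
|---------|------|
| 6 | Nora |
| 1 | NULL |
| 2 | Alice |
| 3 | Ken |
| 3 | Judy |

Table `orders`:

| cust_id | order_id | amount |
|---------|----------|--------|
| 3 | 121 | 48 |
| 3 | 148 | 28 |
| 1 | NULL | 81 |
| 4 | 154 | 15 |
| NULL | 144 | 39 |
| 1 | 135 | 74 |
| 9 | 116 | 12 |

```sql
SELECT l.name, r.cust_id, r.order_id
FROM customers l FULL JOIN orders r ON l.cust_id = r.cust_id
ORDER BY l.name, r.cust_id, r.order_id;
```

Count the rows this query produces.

11

FULL OUTER JOIN keeps every row from both sides; unmatched rows get NULL for the other side's columns.
Matching on l.cust_id = r.cust_id. A NULL in a compared column never satisfies the condition.
- l[0] cust_id=6 → no match; kept with NULLs on the r side.
- l[1] cust_id=1 → 2 match(es) in r → 2 row(s).
- l[2] cust_id=2 → no match; kept with NULLs on the r side.
- l[3] cust_id=3 → 2 match(es) in r → 2 row(s).
- l[4] cust_id=3 → 2 match(es) in r → 2 row(s).
- 3 row(s) from r found no l partner → padded with NULL.
Total: 6 matched + 5 padded = 11 rows.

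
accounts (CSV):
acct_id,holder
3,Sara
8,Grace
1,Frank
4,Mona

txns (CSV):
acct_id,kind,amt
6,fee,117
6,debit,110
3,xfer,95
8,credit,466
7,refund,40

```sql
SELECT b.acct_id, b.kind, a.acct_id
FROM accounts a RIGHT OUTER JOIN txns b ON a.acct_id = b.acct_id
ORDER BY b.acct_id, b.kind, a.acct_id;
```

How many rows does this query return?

5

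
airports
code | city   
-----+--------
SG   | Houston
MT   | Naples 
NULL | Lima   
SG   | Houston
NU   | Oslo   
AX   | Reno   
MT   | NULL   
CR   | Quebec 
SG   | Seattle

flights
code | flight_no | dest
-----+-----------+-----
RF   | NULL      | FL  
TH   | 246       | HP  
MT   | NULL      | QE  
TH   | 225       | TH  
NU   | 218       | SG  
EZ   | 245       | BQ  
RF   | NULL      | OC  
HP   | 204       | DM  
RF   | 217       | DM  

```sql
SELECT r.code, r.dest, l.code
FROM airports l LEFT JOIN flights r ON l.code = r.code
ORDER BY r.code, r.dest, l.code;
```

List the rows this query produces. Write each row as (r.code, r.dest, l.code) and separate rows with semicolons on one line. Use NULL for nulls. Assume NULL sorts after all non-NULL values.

LEFT JOIN keeps every row from `airports`; unmatched rows get NULL for `flights`'s columns.
Matching on l.code = r.code. A NULL in a compared column never satisfies the condition.
Matched pairs: 3; unmatched l rows kept: 6.

(MT, QE, MT); (MT, QE, MT); (NU, SG, NU); (NULL, NULL, AX); (NULL, NULL, CR); (NULL, NULL, SG); (NULL, NULL, SG); (NULL, NULL, SG); (NULL, NULL, NULL)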